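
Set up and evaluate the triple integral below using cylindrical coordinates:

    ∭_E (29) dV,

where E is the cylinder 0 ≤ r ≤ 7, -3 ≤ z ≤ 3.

In cylindrical coordinates, x = r cos(θ), y = r sin(θ), z = z, and dV = r dr dθ dz.

The integrand becomes 29, so

    ∭_E (29) dV = ∫_{0}^{2π} ∫_{0}^{7} ∫_{-3}^{3} (29) · r dz dr dθ.

Inner (z): 174r.
Middle (r from 0 to 7): 4263.
Outer (θ): 8526π.

Therefore the triple integral equals 8526π.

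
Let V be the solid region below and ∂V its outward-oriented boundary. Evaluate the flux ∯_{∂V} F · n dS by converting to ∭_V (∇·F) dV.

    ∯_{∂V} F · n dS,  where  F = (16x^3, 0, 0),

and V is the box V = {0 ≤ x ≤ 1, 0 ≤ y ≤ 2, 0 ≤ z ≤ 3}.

By the divergence theorem,

    ∯_{∂V} F · n dS = ∭_V (∇ · F) dV.

Compute the divergence:
    ∇ · F = ∂F_x/∂x + ∂F_y/∂y + ∂F_z/∂z = 48x^2 + 0 + 0 = 48x^2.

V is a rectangular box, so dV = dx dy dz with 0 ≤ x ≤ 1, 0 ≤ y ≤ 2, 0 ≤ z ≤ 3.

Integrate (48x^2) over V as an iterated integral:

    ∭_V (∇·F) dV = ∫_0^{1} ∫_0^{2} ∫_0^{3} (48x^2) dz dy dx.

Inner (z from 0 to 3): 144x^2.
Middle (y from 0 to 2): 288x^2.
Outer (x from 0 to 1): 96.

Therefore ∯_{∂V} F · n dS = 96.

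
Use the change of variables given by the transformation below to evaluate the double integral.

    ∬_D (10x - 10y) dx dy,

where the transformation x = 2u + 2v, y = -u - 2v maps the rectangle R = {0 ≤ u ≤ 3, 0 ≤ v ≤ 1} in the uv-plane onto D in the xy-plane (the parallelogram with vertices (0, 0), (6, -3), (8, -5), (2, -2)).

Compute the Jacobian determinant of (x, y) with respect to (u, v):

    ∂(x,y)/∂(u,v) = | 2  2 | = (2)(-2) - (2)(-1) = -2.
                   | -1  -2 |

Its absolute value is |J| = 2 (the area scaling factor).

Substituting x = 2u + 2v, y = -u - 2v into the integrand,

    10x - 10y → 30u + 40v,

so the integral becomes

    ∬_R (30u + 40v) · |J| du dv = ∫_0^3 ∫_0^1 (60u + 80v) dv du.

Inner (v): 60u + 40.
Outer (u): 390.

Therefore ∬_D (10x - 10y) dx dy = 390.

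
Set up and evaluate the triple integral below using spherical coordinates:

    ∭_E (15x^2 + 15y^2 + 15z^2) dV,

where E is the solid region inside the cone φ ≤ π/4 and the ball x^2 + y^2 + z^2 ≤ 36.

In spherical coordinates, x = ρ sin(φ) cos(θ), y = ρ sin(φ) sin(θ), z = ρ cos(φ), and dV = ρ^2 sin(φ) dρ dφ dθ.

The integrand becomes 15ρ^2, so

    ∭_E (15x^2 + 15y^2 + 15z^2) dV = ∫_{0}^{2π} ∫_{0}^{π/4} ∫_{0}^{6} (15ρ^2) · ρ^2 sin(φ) dρ dφ dθ.

Inner (ρ): 23328sin(φ).
Middle (φ): 23328 - 11664sqrt(2).
Outer (θ): 23328π (2 - sqrt(2)).

Therefore the triple integral equals 23328π (2 - sqrt(2)).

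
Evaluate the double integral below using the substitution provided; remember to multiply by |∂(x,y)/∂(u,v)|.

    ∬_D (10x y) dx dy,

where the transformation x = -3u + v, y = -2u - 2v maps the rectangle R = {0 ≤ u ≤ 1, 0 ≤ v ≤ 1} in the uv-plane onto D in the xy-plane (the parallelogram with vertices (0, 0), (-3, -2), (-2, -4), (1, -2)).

Compute the Jacobian determinant of (x, y) with respect to (u, v):

    ∂(x,y)/∂(u,v) = | -3  1 | = (-3)(-2) - (1)(-2) = 8.
                   | -2  -2 |

Its absolute value is |J| = 8 (the area scaling factor).

Substituting x = -3u + v, y = -2u - 2v into the integrand,

    10x y → 60u^2 + 40u v - 20v^2,

so the integral becomes

    ∬_R (60u^2 + 40u v - 20v^2) · |J| du dv = ∫_0^1 ∫_0^1 (480u^2 + 320u v - 160v^2) dv du.

Inner (v): 480u^2 + 160u - 160/3.
Outer (u): 560/3.

Therefore ∬_D (10x y) dx dy = 560/3.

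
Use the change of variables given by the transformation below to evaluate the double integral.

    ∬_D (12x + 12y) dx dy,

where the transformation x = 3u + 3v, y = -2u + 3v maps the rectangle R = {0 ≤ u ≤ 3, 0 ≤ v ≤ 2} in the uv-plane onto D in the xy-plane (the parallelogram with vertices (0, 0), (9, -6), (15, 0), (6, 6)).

Compute the Jacobian determinant of (x, y) with respect to (u, v):

    ∂(x,y)/∂(u,v) = | 3  3 | = (3)(3) - (3)(-2) = 15.
                   | -2  3 |

Its absolute value is |J| = 15 (the area scaling factor).

Substituting x = 3u + 3v, y = -2u + 3v into the integrand,

    12x + 12y → 12u + 72v,

so the integral becomes

    ∬_R (12u + 72v) · |J| du dv = ∫_0^3 ∫_0^2 (180u + 1080v) dv du.

Inner (v): 360u + 2160.
Outer (u): 8100.

Therefore ∬_D (12x + 12y) dx dy = 8100.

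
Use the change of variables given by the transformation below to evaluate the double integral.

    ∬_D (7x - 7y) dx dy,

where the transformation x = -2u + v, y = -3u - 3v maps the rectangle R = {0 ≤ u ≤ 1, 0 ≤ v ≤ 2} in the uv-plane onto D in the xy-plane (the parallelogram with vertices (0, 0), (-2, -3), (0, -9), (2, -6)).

Compute the Jacobian determinant of (x, y) with respect to (u, v):

    ∂(x,y)/∂(u,v) = | -2  1 | = (-2)(-3) - (1)(-3) = 9.
                   | -3  -3 |

Its absolute value is |J| = 9 (the area scaling factor).

Substituting x = -2u + v, y = -3u - 3v into the integrand,

    7x - 7y → 7u + 28v,

so the integral becomes

    ∬_R (7u + 28v) · |J| du dv = ∫_0^1 ∫_0^2 (63u + 252v) dv du.

Inner (v): 126u + 504.
Outer (u): 567.

Therefore ∬_D (7x - 7y) dx dy = 567.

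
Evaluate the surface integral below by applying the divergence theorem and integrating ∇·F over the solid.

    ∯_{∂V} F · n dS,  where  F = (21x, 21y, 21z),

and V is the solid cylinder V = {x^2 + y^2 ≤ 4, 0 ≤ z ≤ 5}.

By the divergence theorem,

    ∯_{∂V} F · n dS = ∭_V (∇ · F) dV.

Compute the divergence:
    ∇ · F = ∂F_x/∂x + ∂F_y/∂y + ∂F_z/∂z = 21 + 21 + 21 = 63.

In cylindrical coordinates, x = r cos(θ), y = r sin(θ), z = z, dV = r dr dθ dz, with 0 ≤ r ≤ 2, 0 ≤ θ ≤ 2π, 0 ≤ z ≤ 5.

The integrand, after substitution and multiplying by the volume element, becomes (63) · r, so

    ∭_V (∇·F) dV = ∫_0^{2π} ∫_0^{2} ∫_0^{5} (63) · r dz dr dθ.

Inner (z from 0 to 5): 315r.
Middle (r from 0 to 2): 630.
Outer (θ from 0 to 2π): 1260π.

Therefore ∯_{∂V} F · n dS = 1260π.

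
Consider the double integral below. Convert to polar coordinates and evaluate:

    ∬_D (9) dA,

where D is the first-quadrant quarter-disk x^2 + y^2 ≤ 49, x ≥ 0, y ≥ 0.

The region D is 0 ≤ r ≤ 7, 0 ≤ θ ≤ π/2 in polar coordinates, where x = r cos(θ), y = r sin(θ), and dA = r dr dθ.

Under the substitution, the integrand becomes 9, so

    ∬_D (9) dA = ∫_{0}^{π/2} ∫_{0}^{7} (9) · r dr dθ.

Inner integral (in r): ∫_{0}^{7} (9) · r dr = 441/2.

Outer integral (in θ): ∫_{0}^{π/2} (441/2) dθ = 441π/4.

Therefore ∬_D (9) dA = 441π/4.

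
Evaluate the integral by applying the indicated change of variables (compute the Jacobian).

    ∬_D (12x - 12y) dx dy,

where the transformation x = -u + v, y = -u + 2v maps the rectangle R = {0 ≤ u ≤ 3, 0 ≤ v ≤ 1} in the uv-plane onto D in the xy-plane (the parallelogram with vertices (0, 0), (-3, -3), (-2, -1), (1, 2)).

Compute the Jacobian determinant of (x, y) with respect to (u, v):

    ∂(x,y)/∂(u,v) = | -1  1 | = (-1)(2) - (1)(-1) = -1.
                   | -1  2 |

Its absolute value is |J| = 1 (the area scaling factor).

Substituting x = -u + v, y = -u + 2v into the integrand,

    12x - 12y → -12v,

so the integral becomes

    ∬_R (-12v) · |J| du dv = ∫_0^3 ∫_0^1 (-12v) dv du.

Inner (v): -6.
Outer (u): -18.

Therefore ∬_D (12x - 12y) dx dy = -18.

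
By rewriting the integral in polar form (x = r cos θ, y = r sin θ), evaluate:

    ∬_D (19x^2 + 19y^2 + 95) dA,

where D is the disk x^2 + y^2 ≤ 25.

The region D is 0 ≤ r ≤ 5, 0 ≤ θ ≤ 2π in polar coordinates, where x = r cos(θ), y = r sin(θ), and dA = r dr dθ.

Under the substitution, the integrand becomes 19r^2 + 95, so

    ∬_D (19x^2 + 19y^2 + 95) dA = ∫_{0}^{2π} ∫_{0}^{5} (19r^2 + 95) · r dr dθ.

Inner integral (in r): ∫_{0}^{5} (19r^2 + 95) · r dr = 16625/4.

Outer integral (in θ): ∫_{0}^{2π} (16625/4) dθ = 16625π/2.

Therefore ∬_D (19x^2 + 19y^2 + 95) dA = 16625π/2.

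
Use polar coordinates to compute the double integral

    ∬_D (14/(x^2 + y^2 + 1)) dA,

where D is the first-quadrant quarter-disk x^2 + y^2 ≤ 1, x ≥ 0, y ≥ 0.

The region D is 0 ≤ r ≤ 1, 0 ≤ θ ≤ π/2 in polar coordinates, where x = r cos(θ), y = r sin(θ), and dA = r dr dθ.

Under the substitution, the integrand becomes 14/(r^2 + 1), so

    ∬_D (14/(x^2 + y^2 + 1)) dA = ∫_{0}^{π/2} ∫_{0}^{1} (14/(r^2 + 1)) · r dr dθ.

Inner integral (in r): ∫_{0}^{1} (14/(r^2 + 1)) · r dr = log(128).

Outer integral (in θ): ∫_{0}^{π/2} (log(128)) dθ = log(128^(π/2)).

Therefore ∬_D (14/(x^2 + y^2 + 1)) dA = log(128^(π/2)).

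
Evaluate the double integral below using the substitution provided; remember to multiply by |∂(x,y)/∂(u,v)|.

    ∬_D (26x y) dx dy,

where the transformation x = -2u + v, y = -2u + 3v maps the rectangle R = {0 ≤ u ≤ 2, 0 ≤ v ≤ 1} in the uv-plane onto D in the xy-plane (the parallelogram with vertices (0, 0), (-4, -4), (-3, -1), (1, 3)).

Compute the Jacobian determinant of (x, y) with respect to (u, v):

    ∂(x,y)/∂(u,v) = | -2  1 | = (-2)(3) - (1)(-2) = -4.
                   | -2  3 |

Its absolute value is |J| = 4 (the area scaling factor).

Substituting x = -2u + v, y = -2u + 3v into the integrand,

    26x y → 104u^2 - 208u v + 78v^2,

so the integral becomes

    ∬_R (104u^2 - 208u v + 78v^2) · |J| du dv = ∫_0^2 ∫_0^1 (416u^2 - 832u v + 312v^2) dv du.

Inner (v): 416u^2 - 416u + 104.
Outer (u): 1456/3.

Therefore ∬_D (26x y) dx dy = 1456/3.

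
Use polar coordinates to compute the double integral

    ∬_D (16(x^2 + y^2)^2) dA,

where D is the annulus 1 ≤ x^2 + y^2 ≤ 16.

The region D is 1 ≤ r ≤ 4, 0 ≤ θ ≤ 2π in polar coordinates, where x = r cos(θ), y = r sin(θ), and dA = r dr dθ.

Under the substitution, the integrand becomes 16r^4, so

    ∬_D (16(x^2 + y^2)^2) dA = ∫_{0}^{2π} ∫_{1}^{4} (16r^4) · r dr dθ.

Inner integral (in r): ∫_{1}^{4} (16r^4) · r dr = 10920.

Outer integral (in θ): ∫_{0}^{2π} (10920) dθ = 21840π.

Therefore ∬_D (16(x^2 + y^2)^2) dA = 21840π.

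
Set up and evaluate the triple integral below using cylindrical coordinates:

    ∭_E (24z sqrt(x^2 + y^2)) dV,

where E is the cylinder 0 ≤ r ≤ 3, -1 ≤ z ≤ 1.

In cylindrical coordinates, x = r cos(θ), y = r sin(θ), z = z, and dV = r dr dθ dz.

The integrand becomes 24r z, so

    ∭_E (24z sqrt(x^2 + y^2)) dV = ∫_{0}^{2π} ∫_{0}^{3} ∫_{-1}^{1} (24r z) · r dz dr dθ.

Inner (z): 0.
Middle (r from 0 to 3): 0.
Outer (θ): 0.

Therefore the triple integral equals 0.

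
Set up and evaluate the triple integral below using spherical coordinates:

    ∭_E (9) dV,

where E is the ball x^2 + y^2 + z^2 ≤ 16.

In spherical coordinates, x = ρ sin(φ) cos(θ), y = ρ sin(φ) sin(θ), z = ρ cos(φ), and dV = ρ^2 sin(φ) dρ dφ dθ.

The integrand becomes 9, so

    ∭_E (9) dV = ∫_{0}^{2π} ∫_{0}^{π} ∫_{0}^{4} (9) · ρ^2 sin(φ) dρ dφ dθ.

Inner (ρ): 192sin(φ).
Middle (φ): 384.
Outer (θ): 768π.

Therefore the triple integral equals 768π.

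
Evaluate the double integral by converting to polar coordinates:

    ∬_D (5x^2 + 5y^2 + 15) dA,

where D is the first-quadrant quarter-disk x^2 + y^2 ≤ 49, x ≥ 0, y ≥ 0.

The region D is 0 ≤ r ≤ 7, 0 ≤ θ ≤ π/2 in polar coordinates, where x = r cos(θ), y = r sin(θ), and dA = r dr dθ.

Under the substitution, the integrand becomes 5r^2 + 15, so

    ∬_D (5x^2 + 5y^2 + 15) dA = ∫_{0}^{π/2} ∫_{0}^{7} (5r^2 + 15) · r dr dθ.

Inner integral (in r): ∫_{0}^{7} (5r^2 + 15) · r dr = 13475/4.

Outer integral (in θ): ∫_{0}^{π/2} (13475/4) dθ = 13475π/8.

Therefore ∬_D (5x^2 + 5y^2 + 15) dA = 13475π/8.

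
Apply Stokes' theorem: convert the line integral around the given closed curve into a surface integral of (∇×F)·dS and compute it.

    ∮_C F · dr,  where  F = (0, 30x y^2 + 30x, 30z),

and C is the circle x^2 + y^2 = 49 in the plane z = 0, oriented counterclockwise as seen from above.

Let S be the flat disk x^2 + y^2 ≤ 49 in the plane z = 0, with upward unit normal n̂ = ẑ. By Stokes' theorem,

    ∮_C F · dr = ∬_S (∇ × F) · n̂ dS = ∬_D (curl F)_z dA,

where D is the disk x^2 + y^2 ≤ 49.

Compute the curl of F = (0, 30x y^2 + 30x, 30z):
    (∇ × F)_x = ∂F_z/∂y - ∂F_y/∂z = 0,
    (∇ × F)_y = ∂F_x/∂z - ∂F_z/∂x = 0,
    (∇ × F)_z = ∂F_y/∂x - ∂F_x/∂y = 30y^2 + 30.

On z = 0, (curl F)_z = 30y^2 + 30.

Convert to polar (x = r cos θ, y = r sin θ, dA = r dr dθ); the integrand becomes 30r^2sin(θ)^2 + 30, so

    ∬_D (curl F)_z dA = ∫_0^{2π} ∫_0^{7} (30r^2sin(θ)^2 + 30) · r dr dθ.

Inner (r from 0 to 7): 36015sin(θ)^2/2 + 735.
Outer (θ from 0 to 2π): 38955π/2.

Therefore ∮_C F · dr = 38955π/2.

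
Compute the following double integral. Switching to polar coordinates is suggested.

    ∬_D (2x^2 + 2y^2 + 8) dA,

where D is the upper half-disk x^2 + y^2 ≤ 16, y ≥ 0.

The region D is 0 ≤ r ≤ 4, 0 ≤ θ ≤ π in polar coordinates, where x = r cos(θ), y = r sin(θ), and dA = r dr dθ.

Under the substitution, the integrand becomes 2r^2 + 8, so

    ∬_D (2x^2 + 2y^2 + 8) dA = ∫_{0}^{π} ∫_{0}^{4} (2r^2 + 8) · r dr dθ.

Inner integral (in r): ∫_{0}^{4} (2r^2 + 8) · r dr = 192.

Outer integral (in θ): ∫_{0}^{π} (192) dθ = 192π.

Therefore ∬_D (2x^2 + 2y^2 + 8) dA = 192π.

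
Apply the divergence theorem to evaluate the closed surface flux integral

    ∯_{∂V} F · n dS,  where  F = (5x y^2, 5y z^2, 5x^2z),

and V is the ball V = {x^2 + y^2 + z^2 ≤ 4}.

By the divergence theorem,

    ∯_{∂V} F · n dS = ∭_V (∇ · F) dV.

Compute the divergence:
    ∇ · F = ∂F_x/∂x + ∂F_y/∂y + ∂F_z/∂z = 5y^2 + 5z^2 + 5x^2 = 5x^2 + 5y^2 + 5z^2.

In spherical coordinates, x = ρ sin(φ) cos(θ), y = ρ sin(φ) sin(θ), z = ρ cos(φ), dV = ρ^2 sin(φ) dρ dφ dθ, with 0 ≤ ρ ≤ 2, 0 ≤ φ ≤ π, 0 ≤ θ ≤ 2π.

The integrand, after substitution and multiplying by the volume element, becomes (5ρ^2) · ρ^2 sin(φ), so

    ∭_V (∇·F) dV = ∫_0^{2π} ∫_0^{π} ∫_0^{2} (5ρ^2) · ρ^2 sin(φ) dρ dφ dθ.

Inner (ρ from 0 to 2): 32sin(φ).
Middle (φ from 0 to π): 64.
Outer (θ from 0 to 2π): 128π.

Therefore ∯_{∂V} F · n dS = 128π.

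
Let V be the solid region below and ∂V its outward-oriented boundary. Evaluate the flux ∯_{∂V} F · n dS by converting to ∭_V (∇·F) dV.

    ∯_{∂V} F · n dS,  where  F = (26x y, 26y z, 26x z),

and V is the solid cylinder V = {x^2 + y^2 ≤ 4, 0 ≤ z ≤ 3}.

By the divergence theorem,

    ∯_{∂V} F · n dS = ∭_V (∇ · F) dV.

Compute the divergence:
    ∇ · F = ∂F_x/∂x + ∂F_y/∂y + ∂F_z/∂z = 26y + 26z + 26x = 26x + 26y + 26z.

In cylindrical coordinates, x = r cos(θ), y = r sin(θ), z = z, dV = r dr dθ dz, with 0 ≤ r ≤ 2, 0 ≤ θ ≤ 2π, 0 ≤ z ≤ 3.

The integrand, after substitution and multiplying by the volume element, becomes (26sqrt(2)r sin(θ + π/4) + 26z) · r, so

    ∭_V (∇·F) dV = ∫_0^{2π} ∫_0^{2} ∫_0^{3} (26sqrt(2)r sin(θ + π/4) + 26z) · r dz dr dθ.

Inner (z from 0 to 3): 39r (2sqrt(2)r sin(θ + π/4) + 3).
Middle (r from 0 to 2): 208sqrt(2)sin(θ + π/4) + 234.
Outer (θ from 0 to 2π): 468π.

Therefore ∯_{∂V} F · n dS = 468π.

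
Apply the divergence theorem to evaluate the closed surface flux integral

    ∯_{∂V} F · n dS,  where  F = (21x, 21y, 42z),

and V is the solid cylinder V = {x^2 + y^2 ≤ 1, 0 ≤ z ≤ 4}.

By the divergence theorem,

    ∯_{∂V} F · n dS = ∭_V (∇ · F) dV.

Compute the divergence:
    ∇ · F = ∂F_x/∂x + ∂F_y/∂y + ∂F_z/∂z = 21 + 21 + 42 = 84.

In cylindrical coordinates, x = r cos(θ), y = r sin(θ), z = z, dV = r dr dθ dz, with 0 ≤ r ≤ 1, 0 ≤ θ ≤ 2π, 0 ≤ z ≤ 4.

The integrand, after substitution and multiplying by the volume element, becomes (84) · r, so

    ∭_V (∇·F) dV = ∫_0^{2π} ∫_0^{1} ∫_0^{4} (84) · r dz dr dθ.

Inner (z from 0 to 4): 336r.
Middle (r from 0 to 1): 168.
Outer (θ from 0 to 2π): 336π.

Therefore ∯_{∂V} F · n dS = 336π.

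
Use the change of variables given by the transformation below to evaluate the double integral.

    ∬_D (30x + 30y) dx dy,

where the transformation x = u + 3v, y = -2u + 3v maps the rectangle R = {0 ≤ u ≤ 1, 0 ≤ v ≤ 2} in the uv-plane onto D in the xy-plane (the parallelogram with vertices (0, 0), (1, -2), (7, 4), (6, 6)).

Compute the Jacobian determinant of (x, y) with respect to (u, v):

    ∂(x,y)/∂(u,v) = | 1  3 | = (1)(3) - (3)(-2) = 9.
                   | -2  3 |

Its absolute value is |J| = 9 (the area scaling factor).

Substituting x = u + 3v, y = -2u + 3v into the integrand,

    30x + 30y → -30u + 180v,

so the integral becomes

    ∬_R (-30u + 180v) · |J| du dv = ∫_0^1 ∫_0^2 (-270u + 1620v) dv du.

Inner (v): 3240 - 540u.
Outer (u): 2970.

Therefore ∬_D (30x + 30y) dx dy = 2970.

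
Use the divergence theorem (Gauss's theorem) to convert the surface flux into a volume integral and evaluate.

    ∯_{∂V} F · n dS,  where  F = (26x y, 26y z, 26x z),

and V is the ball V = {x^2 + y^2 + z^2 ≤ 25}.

By the divergence theorem,

    ∯_{∂V} F · n dS = ∭_V (∇ · F) dV.

Compute the divergence:
    ∇ · F = ∂F_x/∂x + ∂F_y/∂y + ∂F_z/∂z = 26y + 26z + 26x = 26x + 26y + 26z.

In spherical coordinates, x = ρ sin(φ) cos(θ), y = ρ sin(φ) sin(θ), z = ρ cos(φ), dV = ρ^2 sin(φ) dρ dφ dθ, with 0 ≤ ρ ≤ 5, 0 ≤ φ ≤ π, 0 ≤ θ ≤ 2π.

The integrand, after substitution and multiplying by the volume element, becomes (26ρ (sqrt(2)sin(φ)sin(θ + π/4) + cos(φ))) · ρ^2 sin(φ), so

    ∭_V (∇·F) dV = ∫_0^{2π} ∫_0^{π} ∫_0^{5} (26ρ (sqrt(2)sin(φ)sin(θ + π/4) + cos(φ))) · ρ^2 sin(φ) dρ dφ dθ.

Inner (ρ from 0 to 5): 8125(sqrt(2)sin(φ)sin(θ + π/4) + cos(φ))sin(φ)/2.
Middle (φ from 0 to π): 8125sqrt(2)π sin(θ + π/4)/4.
Outer (θ from 0 to 2π): 0.

Therefore ∯_{∂V} F · n dS = 0.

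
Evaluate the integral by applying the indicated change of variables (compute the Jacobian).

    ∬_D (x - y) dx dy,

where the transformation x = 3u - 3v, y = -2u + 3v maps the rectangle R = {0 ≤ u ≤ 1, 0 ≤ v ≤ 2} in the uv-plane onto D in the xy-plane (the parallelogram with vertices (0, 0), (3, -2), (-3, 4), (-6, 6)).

Compute the Jacobian determinant of (x, y) with respect to (u, v):

    ∂(x,y)/∂(u,v) = | 3  -3 | = (3)(3) - (-3)(-2) = 3.
                   | -2  3 |

Its absolute value is |J| = 3 (the area scaling factor).

Substituting x = 3u - 3v, y = -2u + 3v into the integrand,

    x - y → 5u - 6v,

so the integral becomes

    ∬_R (5u - 6v) · |J| du dv = ∫_0^1 ∫_0^2 (15u - 18v) dv du.

Inner (v): 30u - 36.
Outer (u): -21.

Therefore ∬_D (x - y) dx dy = -21.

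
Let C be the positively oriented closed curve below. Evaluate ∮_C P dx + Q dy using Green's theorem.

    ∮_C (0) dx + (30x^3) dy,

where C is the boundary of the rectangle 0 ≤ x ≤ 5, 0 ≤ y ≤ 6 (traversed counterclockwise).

Green's theorem converts the closed line integral into a double integral over the enclosed region D:

    ∮_C P dx + Q dy = ∬_D (∂Q/∂x - ∂P/∂y) dA.

Here P = 0, Q = 30x^3, so

    ∂Q/∂x = 90x^2,    ∂P/∂y = 0,
    ∂Q/∂x - ∂P/∂y = 90x^2.

D is the region 0 ≤ x ≤ 5, 0 ≤ y ≤ 6. Evaluating the double integral:

    ∬_D (90x^2) dA = ∫_0^{5} ∫_0^{6} (90x^2) dy dx.

Inner (y from 0 to 6): 540x^2.
Outer (x from 0 to 5): 22500.

Therefore ∮_C P dx + Q dy = 22500.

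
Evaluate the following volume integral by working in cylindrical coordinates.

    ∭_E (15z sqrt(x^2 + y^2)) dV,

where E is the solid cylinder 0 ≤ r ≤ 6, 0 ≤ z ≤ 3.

In cylindrical coordinates, x = r cos(θ), y = r sin(θ), z = z, and dV = r dr dθ dz.

The integrand becomes 15r z, so

    ∭_E (15z sqrt(x^2 + y^2)) dV = ∫_{0}^{2π} ∫_{0}^{6} ∫_{0}^{3} (15r z) · r dz dr dθ.

Inner (z): 135r^2/2.
Middle (r from 0 to 6): 4860.
Outer (θ): 9720π.

Therefore the triple integral equals 9720π.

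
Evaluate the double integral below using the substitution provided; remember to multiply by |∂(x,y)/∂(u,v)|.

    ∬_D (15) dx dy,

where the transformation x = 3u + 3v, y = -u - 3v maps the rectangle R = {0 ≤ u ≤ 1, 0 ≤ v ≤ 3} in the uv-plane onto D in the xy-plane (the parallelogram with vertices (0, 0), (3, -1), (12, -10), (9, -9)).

Compute the Jacobian determinant of (x, y) with respect to (u, v):

    ∂(x,y)/∂(u,v) = | 3  3 | = (3)(-3) - (3)(-1) = -6.
                   | -1  -3 |

Its absolute value is |J| = 6 (the area scaling factor).

Substituting x = 3u + 3v, y = -u - 3v into the integrand,

    15 → 15,

so the integral becomes

    ∬_R (15) · |J| du dv = ∫_0^1 ∫_0^3 (90) dv du.

Inner (v): 270.
Outer (u): 270.

Therefore ∬_D (15) dx dy = 270.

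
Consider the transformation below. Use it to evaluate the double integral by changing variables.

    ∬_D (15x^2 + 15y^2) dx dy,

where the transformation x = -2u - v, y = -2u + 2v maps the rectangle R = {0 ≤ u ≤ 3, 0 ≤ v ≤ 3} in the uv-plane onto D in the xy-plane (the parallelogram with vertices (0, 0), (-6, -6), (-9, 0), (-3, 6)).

Compute the Jacobian determinant of (x, y) with respect to (u, v):

    ∂(x,y)/∂(u,v) = | -2  -1 | = (-2)(2) - (-1)(-2) = -6.
                   | -2  2 |

Its absolute value is |J| = 6 (the area scaling factor).

Substituting x = -2u - v, y = -2u + 2v into the integrand,

    15x^2 + 15y^2 → 120u^2 - 60u v + 75v^2,

so the integral becomes

    ∬_R (120u^2 - 60u v + 75v^2) · |J| du dv = ∫_0^3 ∫_0^3 (720u^2 - 360u v + 450v^2) dv du.

Inner (v): 2160u^2 - 1620u + 4050.
Outer (u): 24300.

Therefore ∬_D (15x^2 + 15y^2) dx dy = 24300.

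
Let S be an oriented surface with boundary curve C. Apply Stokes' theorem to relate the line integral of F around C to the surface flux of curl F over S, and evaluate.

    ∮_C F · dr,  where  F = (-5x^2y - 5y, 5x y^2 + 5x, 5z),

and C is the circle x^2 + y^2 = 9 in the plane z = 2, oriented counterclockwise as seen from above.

Let S be the flat disk x^2 + y^2 ≤ 9 in the plane z = 2, with upward unit normal n̂ = ẑ. By Stokes' theorem,

    ∮_C F · dr = ∬_S (∇ × F) · n̂ dS = ∬_D (curl F)_z dA,

where D is the disk x^2 + y^2 ≤ 9.

Compute the curl of F = (-5x^2y - 5y, 5x y^2 + 5x, 5z):
    (∇ × F)_x = ∂F_z/∂y - ∂F_y/∂z = 0,
    (∇ × F)_y = ∂F_x/∂z - ∂F_z/∂x = 0,
    (∇ × F)_z = ∂F_y/∂x - ∂F_x/∂y = 5x^2 + 5y^2 + 10.

On z = 2, (curl F)_z = 5x^2 + 5y^2 + 10.

Convert to polar (x = r cos θ, y = r sin θ, dA = r dr dθ); the integrand becomes 5r^2 + 10, so

    ∬_D (curl F)_z dA = ∫_0^{2π} ∫_0^{3} (5r^2 + 10) · r dr dθ.

Inner (r from 0 to 3): 585/4.
Outer (θ from 0 to 2π): 585π/2.

Therefore ∮_C F · dr = 585π/2.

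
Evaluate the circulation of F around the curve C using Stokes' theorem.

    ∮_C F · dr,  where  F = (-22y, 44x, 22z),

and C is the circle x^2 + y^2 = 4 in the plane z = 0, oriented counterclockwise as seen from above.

Let S be the flat disk x^2 + y^2 ≤ 4 in the plane z = 0, with upward unit normal n̂ = ẑ. By Stokes' theorem,

    ∮_C F · dr = ∬_S (∇ × F) · n̂ dS = ∬_D (curl F)_z dA,

where D is the disk x^2 + y^2 ≤ 4.

Compute the curl of F = (-22y, 44x, 22z):
    (∇ × F)_x = ∂F_z/∂y - ∂F_y/∂z = 0,
    (∇ × F)_y = ∂F_x/∂z - ∂F_z/∂x = 0,
    (∇ × F)_z = ∂F_y/∂x - ∂F_x/∂y = 66.

On z = 0, (curl F)_z = 66.

Convert to polar (x = r cos θ, y = r sin θ, dA = r dr dθ); the integrand becomes 66, so

    ∬_D (curl F)_z dA = ∫_0^{2π} ∫_0^{2} (66) · r dr dθ.

Inner (r from 0 to 2): 132.
Outer (θ from 0 to 2π): 264π.

Therefore ∮_C F · dr = 264π.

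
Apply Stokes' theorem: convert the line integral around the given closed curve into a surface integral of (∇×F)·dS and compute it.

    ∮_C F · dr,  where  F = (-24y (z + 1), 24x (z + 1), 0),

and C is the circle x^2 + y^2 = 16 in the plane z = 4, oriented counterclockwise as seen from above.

Let S be the flat disk x^2 + y^2 ≤ 16 in the plane z = 4, with upward unit normal n̂ = ẑ. By Stokes' theorem,

    ∮_C F · dr = ∬_S (∇ × F) · n̂ dS = ∬_D (curl F)_z dA,

where D is the disk x^2 + y^2 ≤ 16.

Compute the curl of F = (-24y (z + 1), 24x (z + 1), 0):
    (∇ × F)_x = ∂F_z/∂y - ∂F_y/∂z = -24x,
    (∇ × F)_y = ∂F_x/∂z - ∂F_z/∂x = -24y,
    (∇ × F)_z = ∂F_y/∂x - ∂F_x/∂y = 48z + 48.

On z = 4, (curl F)_z = 240.

Convert to polar (x = r cos θ, y = r sin θ, dA = r dr dθ); the integrand becomes 240, so

    ∬_D (curl F)_z dA = ∫_0^{2π} ∫_0^{4} (240) · r dr dθ.

Inner (r from 0 to 4): 1920.
Outer (θ from 0 to 2π): 3840π.

Therefore ∮_C F · dr = 3840π.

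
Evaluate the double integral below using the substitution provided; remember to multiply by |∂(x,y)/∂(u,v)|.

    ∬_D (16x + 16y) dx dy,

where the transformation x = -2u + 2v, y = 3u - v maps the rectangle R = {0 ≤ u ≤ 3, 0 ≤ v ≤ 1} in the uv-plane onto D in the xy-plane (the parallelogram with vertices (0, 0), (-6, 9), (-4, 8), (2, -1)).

Compute the Jacobian determinant of (x, y) with respect to (u, v):

    ∂(x,y)/∂(u,v) = | -2  2 | = (-2)(-1) - (2)(3) = -4.
                   | 3  -1 |

Its absolute value is |J| = 4 (the area scaling factor).

Substituting x = -2u + 2v, y = 3u - v into the integrand,

    16x + 16y → 16u + 16v,

so the integral becomes

    ∬_R (16u + 16v) · |J| du dv = ∫_0^3 ∫_0^1 (64u + 64v) dv du.

Inner (v): 64u + 32.
Outer (u): 384.

Therefore ∬_D (16x + 16y) dx dy = 384.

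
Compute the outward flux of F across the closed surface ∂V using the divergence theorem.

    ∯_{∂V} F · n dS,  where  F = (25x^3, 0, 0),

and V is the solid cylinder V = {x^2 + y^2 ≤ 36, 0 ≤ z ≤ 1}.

By the divergence theorem,

    ∯_{∂V} F · n dS = ∭_V (∇ · F) dV.

Compute the divergence:
    ∇ · F = ∂F_x/∂x + ∂F_y/∂y + ∂F_z/∂z = 75x^2 + 0 + 0 = 75x^2.

In cylindrical coordinates, x = r cos(θ), y = r sin(θ), z = z, dV = r dr dθ dz, with 0 ≤ r ≤ 6, 0 ≤ θ ≤ 2π, 0 ≤ z ≤ 1.

The integrand, after substitution and multiplying by the volume element, becomes (75r^2cos(θ)^2) · r, so

    ∭_V (∇·F) dV = ∫_0^{2π} ∫_0^{6} ∫_0^{1} (75r^2cos(θ)^2) · r dz dr dθ.

Inner (z from 0 to 1): 75r^3cos(θ)^2.
Middle (r from 0 to 6): 24300cos(θ)^2.
Outer (θ from 0 to 2π): 24300π.

Therefore ∯_{∂V} F · n dS = 24300π.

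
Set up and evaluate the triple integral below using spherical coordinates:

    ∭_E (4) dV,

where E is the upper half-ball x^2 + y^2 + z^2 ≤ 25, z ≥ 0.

In spherical coordinates, x = ρ sin(φ) cos(θ), y = ρ sin(φ) sin(θ), z = ρ cos(φ), and dV = ρ^2 sin(φ) dρ dφ dθ.

The integrand becomes 4, so

    ∭_E (4) dV = ∫_{0}^{2π} ∫_{0}^{π/2} ∫_{0}^{5} (4) · ρ^2 sin(φ) dρ dφ dθ.

Inner (ρ): 500sin(φ)/3.
Middle (φ): 500/3.
Outer (θ): 1000π/3.

Therefore the triple integral equals 1000π/3.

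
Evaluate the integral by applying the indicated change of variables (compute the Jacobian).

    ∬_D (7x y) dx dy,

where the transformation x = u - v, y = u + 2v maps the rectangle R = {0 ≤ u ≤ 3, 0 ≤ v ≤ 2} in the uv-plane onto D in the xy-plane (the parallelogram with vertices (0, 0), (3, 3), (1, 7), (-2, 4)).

Compute the Jacobian determinant of (x, y) with respect to (u, v):

    ∂(x,y)/∂(u,v) = | 1  -1 | = (1)(2) - (-1)(1) = 3.
                   | 1  2 |

Its absolute value is |J| = 3 (the area scaling factor).

Substituting x = u - v, y = u + 2v into the integrand,

    7x y → 7u^2 + 7u v - 14v^2,

so the integral becomes

    ∬_R (7u^2 + 7u v - 14v^2) · |J| du dv = ∫_0^3 ∫_0^2 (21u^2 + 21u v - 42v^2) dv du.

Inner (v): 42u^2 + 42u - 112.
Outer (u): 231.

Therefore ∬_D (7x y) dx dy = 231.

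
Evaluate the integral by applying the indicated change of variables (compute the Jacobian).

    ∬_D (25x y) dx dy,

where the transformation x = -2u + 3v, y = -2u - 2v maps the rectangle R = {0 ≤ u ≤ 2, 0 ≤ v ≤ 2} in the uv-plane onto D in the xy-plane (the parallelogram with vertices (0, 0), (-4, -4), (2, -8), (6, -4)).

Compute the Jacobian determinant of (x, y) with respect to (u, v):

    ∂(x,y)/∂(u,v) = | -2  3 | = (-2)(-2) - (3)(-2) = 10.
                   | -2  -2 |

Its absolute value is |J| = 10 (the area scaling factor).

Substituting x = -2u + 3v, y = -2u - 2v into the integrand,

    25x y → 100u^2 - 50u v - 150v^2,

so the integral becomes

    ∬_R (100u^2 - 50u v - 150v^2) · |J| du dv = ∫_0^2 ∫_0^2 (1000u^2 - 500u v - 1500v^2) dv du.

Inner (v): 2000u^2 - 1000u - 4000.
Outer (u): -14000/3.

Therefore ∬_D (25x y) dx dy = -14000/3.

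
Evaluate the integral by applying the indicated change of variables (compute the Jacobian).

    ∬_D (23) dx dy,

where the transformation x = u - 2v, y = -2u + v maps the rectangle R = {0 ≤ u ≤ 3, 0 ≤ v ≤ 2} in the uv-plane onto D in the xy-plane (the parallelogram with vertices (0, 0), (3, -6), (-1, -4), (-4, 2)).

Compute the Jacobian determinant of (x, y) with respect to (u, v):

    ∂(x,y)/∂(u,v) = | 1  -2 | = (1)(1) - (-2)(-2) = -3.
                   | -2  1 |

Its absolute value is |J| = 3 (the area scaling factor).

Substituting x = u - 2v, y = -2u + v into the integrand,

    23 → 23,

so the integral becomes

    ∬_R (23) · |J| du dv = ∫_0^3 ∫_0^2 (69) dv du.

Inner (v): 138.
Outer (u): 414.

Therefore ∬_D (23) dx dy = 414.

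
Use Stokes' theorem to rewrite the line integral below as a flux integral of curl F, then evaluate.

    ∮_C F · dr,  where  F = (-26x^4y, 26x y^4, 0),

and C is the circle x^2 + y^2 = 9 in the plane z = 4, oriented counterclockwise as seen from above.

Let S be the flat disk x^2 + y^2 ≤ 9 in the plane z = 4, with upward unit normal n̂ = ẑ. By Stokes' theorem,

    ∮_C F · dr = ∬_S (∇ × F) · n̂ dS = ∬_D (curl F)_z dA,

where D is the disk x^2 + y^2 ≤ 9.

Compute the curl of F = (-26x^4y, 26x y^4, 0):
    (∇ × F)_x = ∂F_z/∂y - ∂F_y/∂z = 0,
    (∇ × F)_y = ∂F_x/∂z - ∂F_z/∂x = 0,
    (∇ × F)_z = ∂F_y/∂x - ∂F_x/∂y = 26x^4 + 26y^4.

On z = 4, (curl F)_z = 26x^4 + 26y^4.

Convert to polar (x = r cos θ, y = r sin θ, dA = r dr dθ); the integrand becomes 26r^4(sin(θ)^4 + cos(θ)^4), so

    ∬_D (curl F)_z dA = ∫_0^{2π} ∫_0^{3} (26r^4(sin(θ)^4 + cos(θ)^4)) · r dr dθ.

Inner (r from 0 to 3): 3159sin(θ)^4 + 3159cos(θ)^4.
Outer (θ from 0 to 2π): 9477π/2.

Therefore ∮_C F · dr = 9477π/2.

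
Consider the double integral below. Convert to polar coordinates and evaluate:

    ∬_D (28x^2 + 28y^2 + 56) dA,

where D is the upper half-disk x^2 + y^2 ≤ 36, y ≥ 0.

The region D is 0 ≤ r ≤ 6, 0 ≤ θ ≤ π in polar coordinates, where x = r cos(θ), y = r sin(θ), and dA = r dr dθ.

Under the substitution, the integrand becomes 28r^2 + 56, so

    ∬_D (28x^2 + 28y^2 + 56) dA = ∫_{0}^{π} ∫_{0}^{6} (28r^2 + 56) · r dr dθ.

Inner integral (in r): ∫_{0}^{6} (28r^2 + 56) · r dr = 10080.

Outer integral (in θ): ∫_{0}^{π} (10080) dθ = 10080π.

Therefore ∬_D (28x^2 + 28y^2 + 56) dA = 10080π.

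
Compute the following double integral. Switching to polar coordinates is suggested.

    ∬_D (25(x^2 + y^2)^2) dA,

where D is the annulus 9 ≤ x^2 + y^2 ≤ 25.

The region D is 3 ≤ r ≤ 5, 0 ≤ θ ≤ 2π in polar coordinates, where x = r cos(θ), y = r sin(θ), and dA = r dr dθ.

Under the substitution, the integrand becomes 25r^4, so

    ∬_D (25(x^2 + y^2)^2) dA = ∫_{0}^{2π} ∫_{3}^{5} (25r^4) · r dr dθ.

Inner integral (in r): ∫_{3}^{5} (25r^4) · r dr = 186200/3.

Outer integral (in θ): ∫_{0}^{2π} (186200/3) dθ = 372400π/3.

Therefore ∬_D (25(x^2 + y^2)^2) dA = 372400π/3.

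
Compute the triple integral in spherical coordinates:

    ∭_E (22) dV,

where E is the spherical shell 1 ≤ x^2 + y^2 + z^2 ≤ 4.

In spherical coordinates, x = ρ sin(φ) cos(θ), y = ρ sin(φ) sin(θ), z = ρ cos(φ), and dV = ρ^2 sin(φ) dρ dφ dθ.

The integrand becomes 22, so

    ∭_E (22) dV = ∫_{0}^{2π} ∫_{0}^{π} ∫_{1}^{2} (22) · ρ^2 sin(φ) dρ dφ dθ.

Inner (ρ): 154sin(φ)/3.
Middle (φ): 308/3.
Outer (θ): 616π/3.

Therefore the triple integral equals 616π/3.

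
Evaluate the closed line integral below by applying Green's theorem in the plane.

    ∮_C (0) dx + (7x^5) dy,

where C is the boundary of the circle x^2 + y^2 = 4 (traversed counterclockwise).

Green's theorem converts the closed line integral into a double integral over the enclosed region D:

    ∮_C P dx + Q dy = ∬_D (∂Q/∂x - ∂P/∂y) dA.

Here P = 0, Q = 7x^5, so

    ∂Q/∂x = 35x^4,    ∂P/∂y = 0,
    ∂Q/∂x - ∂P/∂y = 35x^4.

D is the region x^2 + y^2 ≤ 4. Evaluating the double integral:

In polar coordinates (x = r cos θ, y = r sin θ, dA = r dr dθ) the integrand becomes 35r^4cos(θ)^4, so

    ∬_D (35x^4) dA = ∫_0^{2π} ∫_0^{2} (35r^4cos(θ)^4) · r dr dθ.

Inner (r from 0 to 2): 1120cos(θ)^4/3.
Outer (θ from 0 to 2π): 280π.

Therefore ∮_C P dx + Q dy = 280π.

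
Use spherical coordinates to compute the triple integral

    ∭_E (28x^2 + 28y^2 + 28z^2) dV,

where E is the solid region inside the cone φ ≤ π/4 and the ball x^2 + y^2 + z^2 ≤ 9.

In spherical coordinates, x = ρ sin(φ) cos(θ), y = ρ sin(φ) sin(θ), z = ρ cos(φ), and dV = ρ^2 sin(φ) dρ dφ dθ.

The integrand becomes 28ρ^2, so

    ∭_E (28x^2 + 28y^2 + 28z^2) dV = ∫_{0}^{2π} ∫_{0}^{π/4} ∫_{0}^{3} (28ρ^2) · ρ^2 sin(φ) dρ dφ dθ.

Inner (ρ): 6804sin(φ)/5.
Middle (φ): 6804/5 - 3402sqrt(2)/5.
Outer (θ): 6804π (2 - sqrt(2))/5.

Therefore the triple integral equals 6804π (2 - sqrt(2))/5.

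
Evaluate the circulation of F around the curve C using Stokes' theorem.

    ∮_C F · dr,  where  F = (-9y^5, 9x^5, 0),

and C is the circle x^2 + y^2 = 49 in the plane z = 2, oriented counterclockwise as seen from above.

Let S be the flat disk x^2 + y^2 ≤ 49 in the plane z = 2, with upward unit normal n̂ = ẑ. By Stokes' theorem,

    ∮_C F · dr = ∬_S (∇ × F) · n̂ dS = ∬_D (curl F)_z dA,

where D is the disk x^2 + y^2 ≤ 49.

Compute the curl of F = (-9y^5, 9x^5, 0):
    (∇ × F)_x = ∂F_z/∂y - ∂F_y/∂z = 0,
    (∇ × F)_y = ∂F_x/∂z - ∂F_z/∂x = 0,
    (∇ × F)_z = ∂F_y/∂x - ∂F_x/∂y = 45x^4 + 45y^4.

On z = 2, (curl F)_z = 45x^4 + 45y^4.

Convert to polar (x = r cos θ, y = r sin θ, dA = r dr dθ); the integrand becomes 45r^4(sin(θ)^4 + cos(θ)^4), so

    ∬_D (curl F)_z dA = ∫_0^{2π} ∫_0^{7} (45r^4(sin(θ)^4 + cos(θ)^4)) · r dr dθ.

Inner (r from 0 to 7): 1764735sin(θ)^4/2 + 1764735cos(θ)^4/2.
Outer (θ from 0 to 2π): 5294205π/4.

Therefore ∮_C F · dr = 5294205π/4.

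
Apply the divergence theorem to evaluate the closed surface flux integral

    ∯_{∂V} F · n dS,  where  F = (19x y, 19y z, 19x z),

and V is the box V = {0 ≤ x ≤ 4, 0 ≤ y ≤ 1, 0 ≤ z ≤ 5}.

By the divergence theorem,

    ∯_{∂V} F · n dS = ∭_V (∇ · F) dV.

Compute the divergence:
    ∇ · F = ∂F_x/∂x + ∂F_y/∂y + ∂F_z/∂z = 19y + 19z + 19x = 19x + 19y + 19z.

V is a rectangular box, so dV = dx dy dz with 0 ≤ x ≤ 4, 0 ≤ y ≤ 1, 0 ≤ z ≤ 5.

Integrate (19x + 19y + 19z) over V as an iterated integral:

    ∭_V (∇·F) dV = ∫_0^{4} ∫_0^{1} ∫_0^{5} (19x + 19y + 19z) dz dy dx.

Inner (z from 0 to 5): 95x + 95y + 475/2.
Middle (y from 0 to 1): 95x + 285.
Outer (x from 0 to 4): 1900.

Therefore ∯_{∂V} F · n dS = 1900.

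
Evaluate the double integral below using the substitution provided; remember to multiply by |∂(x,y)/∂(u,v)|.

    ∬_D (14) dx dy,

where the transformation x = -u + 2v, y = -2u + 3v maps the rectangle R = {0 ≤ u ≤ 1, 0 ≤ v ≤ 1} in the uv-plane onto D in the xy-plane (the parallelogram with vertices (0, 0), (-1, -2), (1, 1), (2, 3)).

Compute the Jacobian determinant of (x, y) with respect to (u, v):

    ∂(x,y)/∂(u,v) = | -1  2 | = (-1)(3) - (2)(-2) = 1.
                   | -2  3 |

Its absolute value is |J| = 1 (the area scaling factor).

Substituting x = -u + 2v, y = -2u + 3v into the integrand,

    14 → 14,

so the integral becomes

    ∬_R (14) · |J| du dv = ∫_0^1 ∫_0^1 (14) dv du.

Inner (v): 14.
Outer (u): 14.

Therefore ∬_D (14) dx dy = 14.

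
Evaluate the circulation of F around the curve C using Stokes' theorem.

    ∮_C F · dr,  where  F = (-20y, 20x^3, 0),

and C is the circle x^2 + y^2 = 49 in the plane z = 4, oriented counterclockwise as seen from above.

Let S be the flat disk x^2 + y^2 ≤ 49 in the plane z = 4, with upward unit normal n̂ = ẑ. By Stokes' theorem,

    ∮_C F · dr = ∬_S (∇ × F) · n̂ dS = ∬_D (curl F)_z dA,

where D is the disk x^2 + y^2 ≤ 49.

Compute the curl of F = (-20y, 20x^3, 0):
    (∇ × F)_x = ∂F_z/∂y - ∂F_y/∂z = 0,
    (∇ × F)_y = ∂F_x/∂z - ∂F_z/∂x = 0,
    (∇ × F)_z = ∂F_y/∂x - ∂F_x/∂y = 60x^2 + 20.

On z = 4, (curl F)_z = 60x^2 + 20.

Convert to polar (x = r cos θ, y = r sin θ, dA = r dr dθ); the integrand becomes 60r^2cos(θ)^2 + 20, so

    ∬_D (curl F)_z dA = ∫_0^{2π} ∫_0^{7} (60r^2cos(θ)^2 + 20) · r dr dθ.

Inner (r from 0 to 7): 36015cos(θ)^2 + 490.
Outer (θ from 0 to 2π): 36995π.

Therefore ∮_C F · dr = 36995π.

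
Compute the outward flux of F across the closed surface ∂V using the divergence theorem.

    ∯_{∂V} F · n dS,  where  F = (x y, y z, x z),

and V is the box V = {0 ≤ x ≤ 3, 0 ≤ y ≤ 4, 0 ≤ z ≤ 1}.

By the divergence theorem,

    ∯_{∂V} F · n dS = ∭_V (∇ · F) dV.

Compute the divergence:
    ∇ · F = ∂F_x/∂x + ∂F_y/∂y + ∂F_z/∂z = y + z + x = x + y + z.

V is a rectangular box, so dV = dx dy dz with 0 ≤ x ≤ 3, 0 ≤ y ≤ 4, 0 ≤ z ≤ 1.

Integrate (x + y + z) over V as an iterated integral:

    ∭_V (∇·F) dV = ∫_0^{3} ∫_0^{4} ∫_0^{1} (x + y + z) dz dy dx.

Inner (z from 0 to 1): x + y + 1/2.
Middle (y from 0 to 4): 4x + 10.
Outer (x from 0 to 3): 48.

Therefore ∯_{∂V} F · n dS = 48.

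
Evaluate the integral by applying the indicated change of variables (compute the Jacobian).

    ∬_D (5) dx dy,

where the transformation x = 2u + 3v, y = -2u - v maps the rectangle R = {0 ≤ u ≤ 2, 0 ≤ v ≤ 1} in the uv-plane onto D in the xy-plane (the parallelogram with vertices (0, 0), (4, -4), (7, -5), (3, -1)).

Compute the Jacobian determinant of (x, y) with respect to (u, v):

    ∂(x,y)/∂(u,v) = | 2  3 | = (2)(-1) - (3)(-2) = 4.
                   | -2  -1 |

Its absolute value is |J| = 4 (the area scaling factor).

Substituting x = 2u + 3v, y = -2u - v into the integrand,

    5 → 5,

so the integral becomes

    ∬_R (5) · |J| du dv = ∫_0^2 ∫_0^1 (20) dv du.

Inner (v): 20.
Outer (u): 40.

Therefore ∬_D (5) dx dy = 40.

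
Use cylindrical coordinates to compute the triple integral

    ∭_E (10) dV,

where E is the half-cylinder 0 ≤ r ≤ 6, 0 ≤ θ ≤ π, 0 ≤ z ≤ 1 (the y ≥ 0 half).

In cylindrical coordinates, x = r cos(θ), y = r sin(θ), z = z, and dV = r dr dθ dz.

The integrand becomes 10, so

    ∭_E (10) dV = ∫_{0}^{π} ∫_{0}^{6} ∫_{0}^{1} (10) · r dz dr dθ.

Inner (z): 10r.
Middle (r from 0 to 6): 180.
Outer (θ): 180π.

Therefore the triple integral equals 180π.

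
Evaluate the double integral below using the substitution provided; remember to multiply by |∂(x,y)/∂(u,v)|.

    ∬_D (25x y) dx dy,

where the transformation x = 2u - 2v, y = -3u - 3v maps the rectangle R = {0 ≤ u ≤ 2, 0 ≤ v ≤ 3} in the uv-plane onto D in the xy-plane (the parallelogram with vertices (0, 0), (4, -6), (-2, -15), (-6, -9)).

Compute the Jacobian determinant of (x, y) with respect to (u, v):

    ∂(x,y)/∂(u,v) = | 2  -2 | = (2)(-3) - (-2)(-3) = -12.
                   | -3  -3 |

Its absolute value is |J| = 12 (the area scaling factor).

Substituting x = 2u - 2v, y = -3u - 3v into the integrand,

    25x y → -150u^2 + 150v^2,

so the integral becomes

    ∬_R (-150u^2 + 150v^2) · |J| du dv = ∫_0^2 ∫_0^3 (-1800u^2 + 1800v^2) dv du.

Inner (v): 16200 - 5400u^2.
Outer (u): 18000.

Therefore ∬_D (25x y) dx dy = 18000.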